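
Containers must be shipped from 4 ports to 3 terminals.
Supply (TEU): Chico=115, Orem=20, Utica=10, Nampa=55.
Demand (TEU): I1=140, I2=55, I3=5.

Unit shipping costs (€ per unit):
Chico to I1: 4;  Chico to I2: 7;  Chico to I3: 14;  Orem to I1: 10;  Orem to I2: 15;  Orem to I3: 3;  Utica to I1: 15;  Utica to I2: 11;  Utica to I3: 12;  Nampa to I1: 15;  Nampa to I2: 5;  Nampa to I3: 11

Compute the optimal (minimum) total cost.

A cheapest plan:
  Chico to I1: 115 × €4 = €460
  Orem to I1: 15 × €10 = €150
  Orem to I3: 5 × €3 = €15
  Utica to I1: 10 × €15 = €150
  Nampa to I2: 55 × €5 = €275
Total = 460 + 150 + 15 + 150 + 275 = €1050.

1050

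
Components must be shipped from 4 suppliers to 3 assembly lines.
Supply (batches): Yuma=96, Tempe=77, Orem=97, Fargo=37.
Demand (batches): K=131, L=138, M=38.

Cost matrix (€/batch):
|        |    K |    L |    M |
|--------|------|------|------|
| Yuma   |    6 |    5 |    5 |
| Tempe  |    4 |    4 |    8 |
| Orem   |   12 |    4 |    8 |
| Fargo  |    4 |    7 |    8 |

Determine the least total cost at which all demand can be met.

Optimal allocation:
  Yuma→K: 17 batches
  Yuma→L: 41 batches
  Yuma→M: 38 batches
  Tempe→K: 77 batches
  Orem→L: 97 batches
  Fargo→K: 37 batches
Total cost = €1341.

1341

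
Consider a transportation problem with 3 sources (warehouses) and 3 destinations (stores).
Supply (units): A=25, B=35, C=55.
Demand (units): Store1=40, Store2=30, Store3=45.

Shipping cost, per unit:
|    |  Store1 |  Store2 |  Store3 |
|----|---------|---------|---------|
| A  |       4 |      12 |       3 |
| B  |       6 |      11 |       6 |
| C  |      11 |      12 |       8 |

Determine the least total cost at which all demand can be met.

850

Optimal allocation:
  A to Store1: 5 units
  A to Store3: 20 units
  B to Store1: 35 units
  C to Store2: 30 units
  C to Store3: 25 units
Total cost = 850.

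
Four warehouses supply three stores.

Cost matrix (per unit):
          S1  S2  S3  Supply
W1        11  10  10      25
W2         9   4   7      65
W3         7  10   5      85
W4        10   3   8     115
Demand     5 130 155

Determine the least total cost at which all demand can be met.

A cheapest plan:
  W1->S1: 5 × 11 = 55
  W1->S3: 20 × 10 = 200
  W2->S2: 15 × 4 = 60
  W2->S3: 50 × 7 = 350
  W3->S3: 85 × 5 = 425
  W4->S2: 115 × 3 = 345
Total = 55 + 200 + 60 + 350 + 425 + 345 = 1435.

1435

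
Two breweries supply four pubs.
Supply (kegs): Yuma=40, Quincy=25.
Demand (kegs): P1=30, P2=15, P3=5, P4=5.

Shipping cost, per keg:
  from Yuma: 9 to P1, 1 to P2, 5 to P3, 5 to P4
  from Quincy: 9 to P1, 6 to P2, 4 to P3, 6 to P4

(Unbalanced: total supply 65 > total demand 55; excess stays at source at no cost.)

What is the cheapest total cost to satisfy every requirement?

Optimal allocation:
  Yuma–P1: 10 × 9 = 90
  Yuma–P2: 15 × 1 = 15
  Yuma–P4: 5 × 5 = 25
  Quincy–P1: 20 × 9 = 180
  Quincy–P3: 5 × 4 = 20
Total = 90 + 15 + 25 + 180 + 20 = 330.

330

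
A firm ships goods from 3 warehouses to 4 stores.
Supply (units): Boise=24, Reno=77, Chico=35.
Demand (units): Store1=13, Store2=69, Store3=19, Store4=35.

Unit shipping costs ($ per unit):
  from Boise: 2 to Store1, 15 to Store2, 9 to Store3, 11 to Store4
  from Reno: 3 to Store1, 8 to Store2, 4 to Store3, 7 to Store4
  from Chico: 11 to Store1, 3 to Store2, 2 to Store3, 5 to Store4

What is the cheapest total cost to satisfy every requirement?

A cheapest plan:
  Boise→Store1: 13 × $2 = $26
  Boise→Store4: 11 × $11 = $121
  Reno→Store2: 34 × $8 = $272
  Reno→Store3: 19 × $4 = $76
  Reno→Store4: 24 × $7 = $168
  Chico→Store2: 35 × $3 = $105
Total = 26 + 121 + 272 + 76 + 168 + 105 = $768.

768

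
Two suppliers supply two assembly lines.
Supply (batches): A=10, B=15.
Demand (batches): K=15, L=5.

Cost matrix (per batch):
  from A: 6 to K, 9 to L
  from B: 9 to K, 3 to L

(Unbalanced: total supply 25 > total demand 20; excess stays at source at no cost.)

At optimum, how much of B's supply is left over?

5

Minimum-cost shipments:
  A–K: 10 batches
  B–K: 5 batches
  B–L: 5 batches
Total cost = 120.
B ships 10 of its 15, leaving 5.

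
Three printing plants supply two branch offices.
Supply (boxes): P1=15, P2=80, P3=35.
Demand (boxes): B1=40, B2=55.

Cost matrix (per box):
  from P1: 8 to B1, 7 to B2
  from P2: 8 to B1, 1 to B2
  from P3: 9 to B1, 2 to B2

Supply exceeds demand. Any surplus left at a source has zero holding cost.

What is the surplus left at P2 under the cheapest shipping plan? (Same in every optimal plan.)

An optimal plan:
  P1→B1: 15 × 8 = 120
  P2→B1: 25 × 8 = 200
  P2→B2: 55 × 1 = 55
Total cost = 375.
P2 ships 80 of its 80, leaving 0.

0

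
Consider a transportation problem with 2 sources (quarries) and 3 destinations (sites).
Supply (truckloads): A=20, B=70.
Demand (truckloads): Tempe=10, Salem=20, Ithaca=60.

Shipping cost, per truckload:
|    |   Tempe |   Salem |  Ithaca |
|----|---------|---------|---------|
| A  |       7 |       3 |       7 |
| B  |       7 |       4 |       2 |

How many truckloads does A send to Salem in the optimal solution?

The minimum-cost plan:
  A to Salem: 20 truckloads
  B to Tempe: 10 truckloads
  B to Ithaca: 60 truckloads
Total cost = 250.
So A→Salem carries 20 truckloads.

20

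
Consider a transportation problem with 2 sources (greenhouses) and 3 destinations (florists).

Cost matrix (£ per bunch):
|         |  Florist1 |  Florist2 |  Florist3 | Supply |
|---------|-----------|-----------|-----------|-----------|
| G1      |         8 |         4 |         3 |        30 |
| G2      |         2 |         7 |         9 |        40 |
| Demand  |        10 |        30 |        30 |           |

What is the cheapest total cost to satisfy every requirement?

320

One minimum-cost allocation:
  G1–Florist3: 30 × £3 = £90
  G2–Florist1: 10 × £2 = £20
  G2–Florist2: 30 × £7 = £210
Total = 90 + 20 + 210 = £320.
(Supply check: G1 ships 30; G2 ships 40.)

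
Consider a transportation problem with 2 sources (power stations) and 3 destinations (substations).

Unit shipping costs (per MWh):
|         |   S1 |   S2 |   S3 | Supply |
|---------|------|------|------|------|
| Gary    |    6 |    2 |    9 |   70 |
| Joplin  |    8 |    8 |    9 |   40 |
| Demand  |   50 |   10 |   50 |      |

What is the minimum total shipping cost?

770

Optimal allocation:
  Gary→S1: 50 × 6 = 300
  Gary→S2: 10 × 2 = 20
  Gary→S3: 10 × 9 = 90
  Joplin→S3: 40 × 9 = 360
Total = 300 + 20 + 90 + 360 = 770.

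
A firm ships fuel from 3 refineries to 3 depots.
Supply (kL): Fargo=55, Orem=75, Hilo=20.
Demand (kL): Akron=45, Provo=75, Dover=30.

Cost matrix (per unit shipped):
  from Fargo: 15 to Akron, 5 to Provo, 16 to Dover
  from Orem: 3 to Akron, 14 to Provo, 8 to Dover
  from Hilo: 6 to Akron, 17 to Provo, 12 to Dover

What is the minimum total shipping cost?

990

One minimum-cost allocation:
  Fargo->Provo: 55 × 5 = 275
  Orem->Akron: 45 × 3 = 135
  Orem->Dover: 30 × 8 = 240
  Hilo->Provo: 20 × 17 = 340
Total = 275 + 135 + 240 + 340 = 990.
(Supply check: Fargo ships 55; Orem ships 75; Hilo ships 20.)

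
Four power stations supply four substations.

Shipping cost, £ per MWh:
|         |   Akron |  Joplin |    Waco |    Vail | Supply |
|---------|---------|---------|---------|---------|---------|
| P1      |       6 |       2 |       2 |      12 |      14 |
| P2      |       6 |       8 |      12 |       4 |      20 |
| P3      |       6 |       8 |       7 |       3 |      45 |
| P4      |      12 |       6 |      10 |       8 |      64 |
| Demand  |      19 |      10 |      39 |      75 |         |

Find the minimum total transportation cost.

Optimal allocation:
  P1–Waco: 14 × £2 = £28
  P2–Akron: 19 × £6 = £114
  P2–Vail: 1 × £4 = £4
  P3–Vail: 45 × £3 = £135
  P4–Joplin: 10 × £6 = £60
  P4–Waco: 25 × £10 = £250
  P4–Vail: 29 × £8 = £232
Total = 28 + 114 + 4 + 135 + 60 + 250 + 232 = £823.

823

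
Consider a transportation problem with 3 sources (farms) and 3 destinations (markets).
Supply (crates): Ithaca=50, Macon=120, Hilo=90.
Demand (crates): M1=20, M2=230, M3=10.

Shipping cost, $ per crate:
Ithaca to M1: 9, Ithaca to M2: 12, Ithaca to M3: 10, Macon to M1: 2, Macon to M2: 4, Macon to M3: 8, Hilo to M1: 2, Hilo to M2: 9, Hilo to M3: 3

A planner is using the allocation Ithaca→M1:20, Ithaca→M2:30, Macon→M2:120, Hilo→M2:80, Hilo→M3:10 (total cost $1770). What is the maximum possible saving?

80

Current plan cost = 20·9 + 30·12 + 120·4 + 80·9 + 10·3 = $1770.
Optimal plan:
  Ithaca->M2: 50 crates
  Macon->M2: 120 crates
  Hilo->M1: 20 crates
  Hilo->M2: 60 crates
  Hilo->M3: 10 crates
Optimal cost = $1690.
Saving = 1770 − 1690 = $80.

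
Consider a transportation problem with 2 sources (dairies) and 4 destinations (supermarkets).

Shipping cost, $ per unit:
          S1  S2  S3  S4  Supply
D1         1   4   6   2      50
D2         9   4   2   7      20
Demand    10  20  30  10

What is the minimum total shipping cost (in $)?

210

A cheapest plan:
  D1 to S1: 10 crates
  D1 to S2: 20 crates
  D1 to S3: 10 crates
  D1 to S4: 10 crates
  D2 to S3: 20 crates
Total cost = $210.
(Supply check: D1 ships 50; D2 ships 20.)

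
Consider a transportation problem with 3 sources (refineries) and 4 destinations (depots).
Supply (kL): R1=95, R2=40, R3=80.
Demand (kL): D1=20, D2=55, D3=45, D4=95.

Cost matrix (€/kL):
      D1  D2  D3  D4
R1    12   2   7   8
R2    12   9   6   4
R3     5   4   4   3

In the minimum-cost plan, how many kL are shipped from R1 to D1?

The minimum-cost plan:
  R1 to D2: 55 × €2 = €110
  R1 to D3: 40 × €7 = €280
  R2 to D4: 40 × €4 = €160
  R3 to D1: 20 × €5 = €100
  R3 to D3: 5 × €4 = €20
  R3 to D4: 55 × €3 = €165
Total cost = €835.
The route R1→D1 is not used.

0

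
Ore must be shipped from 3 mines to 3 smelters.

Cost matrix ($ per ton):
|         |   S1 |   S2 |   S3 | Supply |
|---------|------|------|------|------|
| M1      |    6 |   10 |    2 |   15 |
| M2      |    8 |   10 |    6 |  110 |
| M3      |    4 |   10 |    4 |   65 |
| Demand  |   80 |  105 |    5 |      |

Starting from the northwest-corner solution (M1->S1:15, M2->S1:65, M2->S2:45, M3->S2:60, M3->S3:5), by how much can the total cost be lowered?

260

Current plan cost = 15·6 + 65·8 + 45·10 + 60·10 + 5·4 = $1680.
Optimal plan:
  M1->S1: 10 tons
  M1->S3: 5 tons
  M2->S1: 5 tons
  M2->S2: 105 tons
  M3->S1: 65 tons
Optimal cost = $1420.
Saving = 1680 − 1420 = $260.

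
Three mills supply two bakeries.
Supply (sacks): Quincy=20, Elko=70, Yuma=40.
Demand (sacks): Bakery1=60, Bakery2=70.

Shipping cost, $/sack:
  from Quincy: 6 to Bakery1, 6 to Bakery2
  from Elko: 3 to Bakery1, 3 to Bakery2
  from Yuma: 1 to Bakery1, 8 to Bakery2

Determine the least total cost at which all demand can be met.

370

A cheapest plan:
  Quincy–Bakery1: 20 × $6 = $120
  Elko–Bakery2: 70 × $3 = $210
  Yuma–Bakery1: 40 × $1 = $40
Total = 120 + 210 + 40 = $370.
(Supply check: Quincy ships 20; Elko ships 70; Yuma ships 40.)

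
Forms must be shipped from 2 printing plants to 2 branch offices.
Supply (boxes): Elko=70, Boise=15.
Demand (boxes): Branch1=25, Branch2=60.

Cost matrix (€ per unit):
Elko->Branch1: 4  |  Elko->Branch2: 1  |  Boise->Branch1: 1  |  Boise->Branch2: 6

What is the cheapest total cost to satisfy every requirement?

115

One minimum-cost allocation:
  Elko to Branch1: 10 × €4 = €40
  Elko to Branch2: 60 × €1 = €60
  Boise to Branch1: 15 × €1 = €15
Total = 40 + 60 + 15 = €115.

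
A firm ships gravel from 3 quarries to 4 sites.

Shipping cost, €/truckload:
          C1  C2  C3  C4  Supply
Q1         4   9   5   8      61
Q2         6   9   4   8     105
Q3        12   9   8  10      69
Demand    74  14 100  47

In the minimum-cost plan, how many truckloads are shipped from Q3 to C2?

Solving gives:
  Q1→C1: 61 × €4 = €244
  Q2→C1: 13 × €6 = €78
  Q2→C3: 92 × €4 = €368
  Q3→C2: 14 × €9 = €126
  Q3→C3: 8 × €8 = €64
  Q3→C4: 47 × €10 = €470
Total cost = €1350.
So Q3→C2 carries 14 truckloads.

14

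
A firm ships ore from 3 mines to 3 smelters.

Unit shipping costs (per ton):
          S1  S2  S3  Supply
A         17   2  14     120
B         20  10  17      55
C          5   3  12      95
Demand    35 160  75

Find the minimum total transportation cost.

An optimal shipping plan:
  A→S2: 120 × 2 = 240
  B→S3: 55 × 17 = 935
  C→S1: 35 × 5 = 175
  C→S2: 40 × 3 = 120
  C→S3: 20 × 12 = 240
Total = 240 + 935 + 175 + 120 + 240 = 1710.

1710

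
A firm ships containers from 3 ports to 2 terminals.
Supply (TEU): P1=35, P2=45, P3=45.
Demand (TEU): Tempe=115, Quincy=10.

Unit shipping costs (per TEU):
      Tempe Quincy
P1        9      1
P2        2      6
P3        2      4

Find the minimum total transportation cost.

415

A cheapest plan:
  P1 to Tempe: 25 TEU
  P1 to Quincy: 10 TEU
  P2 to Tempe: 45 TEU
  P3 to Tempe: 45 TEU
Total cost = 415.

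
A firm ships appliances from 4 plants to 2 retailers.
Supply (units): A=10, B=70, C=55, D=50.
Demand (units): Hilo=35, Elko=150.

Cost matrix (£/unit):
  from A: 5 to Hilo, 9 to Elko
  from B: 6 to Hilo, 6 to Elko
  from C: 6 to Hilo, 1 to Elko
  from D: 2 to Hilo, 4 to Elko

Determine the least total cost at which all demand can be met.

An optimal shipping plan:
  A→Hilo: 10 × £5 = £50
  B→Elko: 70 × £6 = £420
  C→Elko: 55 × £1 = £55
  D→Hilo: 25 × £2 = £50
  D→Elko: 25 × £4 = £100
Total = 50 + 420 + 55 + 50 + 100 = £675.
(Supply check: A ships 10; B ships 70; C ships 55; D ships 50.)

675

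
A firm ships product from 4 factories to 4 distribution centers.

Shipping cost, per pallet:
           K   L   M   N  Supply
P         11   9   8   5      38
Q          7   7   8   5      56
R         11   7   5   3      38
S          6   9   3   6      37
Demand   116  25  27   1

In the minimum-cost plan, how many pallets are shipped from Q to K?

The minimum-cost plan:
  P to K: 23 × 11 = 253
  P to L: 14 × 9 = 126
  P to N: 1 × 5 = 5
  Q to K: 56 × 7 = 392
  R to L: 11 × 7 = 77
  R to M: 27 × 5 = 135
  S to K: 37 × 6 = 222
Total cost = 1210.
So Q→K carries 56 pallets.

56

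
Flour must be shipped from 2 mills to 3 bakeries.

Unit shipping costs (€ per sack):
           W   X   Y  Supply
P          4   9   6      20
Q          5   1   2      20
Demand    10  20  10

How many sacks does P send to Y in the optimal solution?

Optimal shipments:
  P–W: 10 × €4 = €40
  P–Y: 10 × €6 = €60
  Q–X: 20 × €1 = €20
Total cost = €120.
So P→Y carries 10 sacks.

10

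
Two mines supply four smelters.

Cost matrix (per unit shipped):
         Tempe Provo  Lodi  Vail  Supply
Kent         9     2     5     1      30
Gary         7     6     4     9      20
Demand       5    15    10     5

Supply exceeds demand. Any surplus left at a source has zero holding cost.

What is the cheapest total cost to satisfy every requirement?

110

One minimum-cost allocation:
  Kent→Provo: 15 × 2 = 30
  Kent→Vail: 5 × 1 = 5
  Gary→Tempe: 5 × 7 = 35
  Gary→Lodi: 10 × 4 = 40
Total = 30 + 5 + 35 + 40 = 110.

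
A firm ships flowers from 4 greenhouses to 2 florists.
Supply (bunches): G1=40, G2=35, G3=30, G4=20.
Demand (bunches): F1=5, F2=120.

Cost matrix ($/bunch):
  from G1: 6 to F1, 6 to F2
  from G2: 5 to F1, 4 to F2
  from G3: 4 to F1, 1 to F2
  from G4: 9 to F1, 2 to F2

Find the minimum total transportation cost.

Optimal allocation:
  G1–F1: 5 bunches
  G1–F2: 35 bunches
  G2–F2: 35 bunches
  G3–F2: 30 bunches
  G4–F2: 20 bunches
Total cost = $450.

450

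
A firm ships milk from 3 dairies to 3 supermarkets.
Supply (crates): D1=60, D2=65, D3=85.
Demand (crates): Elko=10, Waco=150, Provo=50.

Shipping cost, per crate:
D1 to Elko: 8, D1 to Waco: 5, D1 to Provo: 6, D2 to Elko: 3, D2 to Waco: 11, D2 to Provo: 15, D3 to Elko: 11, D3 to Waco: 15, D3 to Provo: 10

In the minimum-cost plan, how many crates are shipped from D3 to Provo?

The minimum-cost plan:
  D1->Waco: 60 × 5 = 300
  D2->Elko: 10 × 3 = 30
  D2->Waco: 55 × 11 = 605
  D3->Waco: 35 × 15 = 525
  D3->Provo: 50 × 10 = 500
Total cost = 1960.
So D3→Provo carries 50 crates.

50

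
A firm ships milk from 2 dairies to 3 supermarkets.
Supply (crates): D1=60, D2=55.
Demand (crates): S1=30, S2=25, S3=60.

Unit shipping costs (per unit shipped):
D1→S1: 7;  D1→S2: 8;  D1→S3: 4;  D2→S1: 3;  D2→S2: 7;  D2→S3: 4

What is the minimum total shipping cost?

505

Optimal allocation:
  D1→S3: 60 crates
  D2→S1: 30 crates
  D2→S2: 25 crates
Total cost = 505.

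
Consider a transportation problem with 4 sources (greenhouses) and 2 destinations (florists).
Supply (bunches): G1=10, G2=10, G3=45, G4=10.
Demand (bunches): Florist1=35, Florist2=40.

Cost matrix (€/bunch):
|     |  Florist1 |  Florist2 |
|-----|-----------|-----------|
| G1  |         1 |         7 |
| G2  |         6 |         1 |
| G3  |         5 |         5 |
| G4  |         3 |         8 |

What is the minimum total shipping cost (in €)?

275

An optimal shipping plan:
  G1→Florist1: 10 bunches
  G2→Florist2: 10 bunches
  G3→Florist1: 15 bunches
  G3→Florist2: 30 bunches
  G4→Florist1: 10 bunches
Total cost = €275.
(Supply check: G1 ships 10; G2 ships 10; G3 ships 45; G4 ships 10.)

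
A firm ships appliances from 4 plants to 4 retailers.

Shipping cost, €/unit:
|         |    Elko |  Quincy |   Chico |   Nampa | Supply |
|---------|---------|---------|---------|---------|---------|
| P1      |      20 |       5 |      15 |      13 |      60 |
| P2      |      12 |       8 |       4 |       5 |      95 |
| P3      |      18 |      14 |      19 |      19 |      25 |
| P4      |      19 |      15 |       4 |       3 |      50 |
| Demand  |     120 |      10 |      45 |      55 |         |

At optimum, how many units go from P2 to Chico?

Solving gives:
  P1->Elko: 50 × €20 = €1000
  P1->Quincy: 10 × €5 = €50
  P2->Elko: 45 × €12 = €540
  P2->Chico: 45 × €4 = €180
  P2->Nampa: 5 × €5 = €25
  P3->Elko: 25 × €18 = €450
  P4->Nampa: 50 × €3 = €150
Total cost = €2395.
So P2→Chico carries 45 units.

45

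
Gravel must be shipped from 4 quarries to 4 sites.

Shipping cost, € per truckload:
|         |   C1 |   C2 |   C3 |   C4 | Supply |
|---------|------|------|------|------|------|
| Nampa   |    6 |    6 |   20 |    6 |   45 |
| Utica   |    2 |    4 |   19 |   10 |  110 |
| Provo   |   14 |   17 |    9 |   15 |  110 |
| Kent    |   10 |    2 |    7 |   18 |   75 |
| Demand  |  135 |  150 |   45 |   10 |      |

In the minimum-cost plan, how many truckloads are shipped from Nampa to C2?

45

Solving gives:
  Nampa->C2: 45 truckloads
  Utica->C1: 80 truckloads
  Utica->C2: 30 truckloads
  Provo->C1: 55 truckloads
  Provo->C3: 45 truckloads
  Provo->C4: 10 truckloads
  Kent->C2: 75 truckloads
Total cost = €2025.
So Nampa→C2 carries 45 truckloads.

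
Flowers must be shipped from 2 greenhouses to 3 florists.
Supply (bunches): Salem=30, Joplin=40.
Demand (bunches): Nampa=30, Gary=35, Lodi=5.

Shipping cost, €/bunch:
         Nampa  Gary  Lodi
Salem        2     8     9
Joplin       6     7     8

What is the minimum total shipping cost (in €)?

A cheapest plan:
  Salem–Nampa: 30 × €2 = €60
  Joplin–Gary: 35 × €7 = €245
  Joplin–Lodi: 5 × €8 = €40
Total = 60 + 245 + 40 = €345.
(Supply check: Salem ships 30; Joplin ships 40.)

345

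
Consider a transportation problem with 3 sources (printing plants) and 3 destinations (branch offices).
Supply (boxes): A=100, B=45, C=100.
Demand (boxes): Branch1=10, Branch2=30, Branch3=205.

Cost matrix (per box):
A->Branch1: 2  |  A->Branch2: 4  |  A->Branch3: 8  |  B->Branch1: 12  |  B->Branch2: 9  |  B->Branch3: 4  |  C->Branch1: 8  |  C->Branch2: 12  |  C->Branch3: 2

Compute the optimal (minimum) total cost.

1000

An optimal shipping plan:
  A→Branch1: 10 × 2 = 20
  A→Branch2: 30 × 4 = 120
  A→Branch3: 60 × 8 = 480
  B→Branch3: 45 × 4 = 180
  C→Branch3: 100 × 2 = 200
Total = 20 + 120 + 480 + 180 + 200 = 1000.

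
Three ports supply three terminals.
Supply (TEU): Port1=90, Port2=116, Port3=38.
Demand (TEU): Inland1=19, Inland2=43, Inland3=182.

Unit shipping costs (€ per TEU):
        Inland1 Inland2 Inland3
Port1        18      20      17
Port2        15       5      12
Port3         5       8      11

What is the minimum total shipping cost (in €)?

One minimum-cost allocation:
  Port1->Inland3: 90 TEU
  Port2->Inland2: 43 TEU
  Port2->Inland3: 73 TEU
  Port3->Inland1: 19 TEU
  Port3->Inland3: 19 TEU
Total cost = €2925.
(Supply check: Port1 ships 90; Port2 ships 116; Port3 ships 38.)

2925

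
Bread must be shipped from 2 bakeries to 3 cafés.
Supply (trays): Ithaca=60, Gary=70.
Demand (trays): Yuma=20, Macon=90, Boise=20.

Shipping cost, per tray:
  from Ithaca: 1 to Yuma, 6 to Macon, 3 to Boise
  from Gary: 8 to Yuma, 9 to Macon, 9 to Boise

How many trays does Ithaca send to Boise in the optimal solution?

20

Optimal shipments:
  Ithaca->Yuma: 20 × 1 = 20
  Ithaca->Macon: 20 × 6 = 120
  Ithaca->Boise: 20 × 3 = 60
  Gary->Macon: 70 × 9 = 630
Total cost = 830.
So Ithaca→Boise carries 20 trays.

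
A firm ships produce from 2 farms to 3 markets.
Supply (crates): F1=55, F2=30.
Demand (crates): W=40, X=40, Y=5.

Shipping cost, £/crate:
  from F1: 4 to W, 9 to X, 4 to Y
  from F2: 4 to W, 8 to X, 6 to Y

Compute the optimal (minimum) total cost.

One minimum-cost allocation:
  F1->W: 40 × £4 = £160
  F1->X: 10 × £9 = £90
  F1->Y: 5 × £4 = £20
  F2->X: 30 × £8 = £240
Total = 160 + 90 + 20 + 240 = £510.
(Supply check: F1 ships 55; F2 ships 30.)

510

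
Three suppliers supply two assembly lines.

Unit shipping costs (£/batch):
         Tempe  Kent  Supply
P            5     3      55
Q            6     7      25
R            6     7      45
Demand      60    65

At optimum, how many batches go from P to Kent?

Solving gives:
  P–Kent: 55 × £3 = £165
  Q–Tempe: 25 × £6 = £150
  R–Tempe: 35 × £6 = £210
  R–Kent: 10 × £7 = £70
Total cost = £595.
So P→Kent carries 55 batches.

55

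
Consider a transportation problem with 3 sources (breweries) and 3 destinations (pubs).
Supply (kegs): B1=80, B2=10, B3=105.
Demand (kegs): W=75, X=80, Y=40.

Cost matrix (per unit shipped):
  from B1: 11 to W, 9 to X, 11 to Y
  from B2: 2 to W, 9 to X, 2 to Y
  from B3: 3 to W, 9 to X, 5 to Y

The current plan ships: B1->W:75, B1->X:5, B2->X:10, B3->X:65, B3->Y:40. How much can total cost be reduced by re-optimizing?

630

Current plan cost = 75·11 + 5·9 + 10·9 + 65·9 + 40·5 = 1745.
Optimal plan:
  B1–X: 80 × 9 = 720
  B2–Y: 10 × 2 = 20
  B3–W: 75 × 3 = 225
  B3–Y: 30 × 5 = 150
Optimal cost = 1115.
Saving = 1745 − 1115 = 630.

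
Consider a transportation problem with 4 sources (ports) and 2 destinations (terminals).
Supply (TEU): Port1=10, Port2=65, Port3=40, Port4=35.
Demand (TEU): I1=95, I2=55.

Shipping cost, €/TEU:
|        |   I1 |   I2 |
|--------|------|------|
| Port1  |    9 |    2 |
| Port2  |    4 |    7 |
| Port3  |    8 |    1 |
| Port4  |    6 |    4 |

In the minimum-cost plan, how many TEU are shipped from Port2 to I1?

65

The minimum-cost plan:
  Port1->I2: 10 × €2 = €20
  Port2->I1: 65 × €4 = €260
  Port3->I2: 40 × €1 = €40
  Port4->I1: 30 × €6 = €180
  Port4->I2: 5 × €4 = €20
Total cost = €520.
So Port2→I1 carries 65 TEU.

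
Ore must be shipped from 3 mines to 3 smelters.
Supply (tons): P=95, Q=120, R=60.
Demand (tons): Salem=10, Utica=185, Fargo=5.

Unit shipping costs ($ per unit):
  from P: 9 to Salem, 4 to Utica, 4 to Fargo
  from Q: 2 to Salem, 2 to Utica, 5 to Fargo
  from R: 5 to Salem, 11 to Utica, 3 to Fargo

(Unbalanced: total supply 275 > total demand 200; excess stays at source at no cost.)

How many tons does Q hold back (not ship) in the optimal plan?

0

An optimal plan:
  P->Utica: 75 × $4 = $300
  Q->Salem: 10 × $2 = $20
  Q->Utica: 110 × $2 = $220
  R->Fargo: 5 × $3 = $15
Total cost = $555.
Q ships 120 of its 120, leaving 0.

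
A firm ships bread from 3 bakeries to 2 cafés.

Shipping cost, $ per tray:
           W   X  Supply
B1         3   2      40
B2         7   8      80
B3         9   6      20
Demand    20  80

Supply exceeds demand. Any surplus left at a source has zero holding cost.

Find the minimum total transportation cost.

500

An optimal shipping plan:
  B1→X: 40 × $2 = $80
  B2→W: 20 × $7 = $140
  B2→X: 20 × $8 = $160
  B3→X: 20 × $6 = $120
Total = 80 + 140 + 160 + 120 = $500.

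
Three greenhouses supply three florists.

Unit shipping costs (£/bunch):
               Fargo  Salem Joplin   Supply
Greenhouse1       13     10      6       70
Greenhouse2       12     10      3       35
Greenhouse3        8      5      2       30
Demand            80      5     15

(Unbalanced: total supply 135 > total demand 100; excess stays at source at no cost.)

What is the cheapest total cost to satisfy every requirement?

965

Optimal allocation:
  Greenhouse1→Fargo: 30 × £13 = £390
  Greenhouse1→Salem: 5 × £10 = £50
  Greenhouse2→Fargo: 20 × £12 = £240
  Greenhouse2→Joplin: 15 × £3 = £45
  Greenhouse3→Fargo: 30 × £8 = £240
Total = 390 + 50 + 240 + 45 + 240 = £965.
(Supply check: Greenhouse1 ships 35; Greenhouse2 ships 35; Greenhouse3 ships 30.)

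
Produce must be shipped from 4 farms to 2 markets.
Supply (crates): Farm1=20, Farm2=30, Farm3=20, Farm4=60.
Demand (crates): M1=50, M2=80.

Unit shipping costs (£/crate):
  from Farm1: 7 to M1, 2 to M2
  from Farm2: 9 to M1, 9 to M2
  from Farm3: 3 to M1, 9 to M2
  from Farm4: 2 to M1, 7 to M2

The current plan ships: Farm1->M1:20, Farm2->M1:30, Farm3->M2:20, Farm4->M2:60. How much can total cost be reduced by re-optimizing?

Current plan cost = 20·7 + 30·9 + 20·9 + 60·7 = £1010.
Optimal plan:
  Farm1–M2: 20 crates
  Farm2–M2: 30 crates
  Farm3–M1: 20 crates
  Farm4–M1: 30 crates
  Farm4–M2: 30 crates
Optimal cost = £640.
Saving = 1010 − 640 = £370.

370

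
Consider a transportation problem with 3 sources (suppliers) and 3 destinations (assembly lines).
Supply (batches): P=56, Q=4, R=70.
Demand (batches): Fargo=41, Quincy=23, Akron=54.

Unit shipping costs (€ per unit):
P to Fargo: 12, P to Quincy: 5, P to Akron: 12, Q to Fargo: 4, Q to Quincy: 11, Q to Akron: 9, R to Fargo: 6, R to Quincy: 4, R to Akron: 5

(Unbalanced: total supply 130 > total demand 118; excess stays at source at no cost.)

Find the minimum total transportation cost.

749

A cheapest plan:
  P->Fargo: 21 batches
  P->Quincy: 23 batches
  Q->Fargo: 4 batches
  R->Fargo: 16 batches
  R->Akron: 54 batches
Total cost = €749.
(Supply check: P ships 44; Q ships 4; R ships 70.)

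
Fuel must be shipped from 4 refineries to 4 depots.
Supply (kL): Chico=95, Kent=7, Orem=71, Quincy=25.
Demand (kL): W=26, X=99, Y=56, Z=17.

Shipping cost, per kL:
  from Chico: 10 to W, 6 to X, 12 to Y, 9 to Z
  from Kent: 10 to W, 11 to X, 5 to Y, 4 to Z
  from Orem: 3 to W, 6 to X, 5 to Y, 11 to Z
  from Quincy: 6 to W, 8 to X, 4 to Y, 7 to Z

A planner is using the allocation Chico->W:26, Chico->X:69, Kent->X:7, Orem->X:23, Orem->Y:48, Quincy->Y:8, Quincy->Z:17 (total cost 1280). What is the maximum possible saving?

245

Current plan cost = 26·10 + 69·6 + 7·11 + 23·6 + 48·5 + 8·4 + 17·7 = 1280.
Optimal plan:
  Chico–X: 95 × 6 = 570
  Kent–Z: 7 × 4 = 28
  Orem–W: 26 × 3 = 78
  Orem–X: 4 × 6 = 24
  Orem–Y: 41 × 5 = 205
  Quincy–Y: 15 × 4 = 60
  Quincy–Z: 10 × 7 = 70
Optimal cost = 1035.
Saving = 1280 − 1035 = 245.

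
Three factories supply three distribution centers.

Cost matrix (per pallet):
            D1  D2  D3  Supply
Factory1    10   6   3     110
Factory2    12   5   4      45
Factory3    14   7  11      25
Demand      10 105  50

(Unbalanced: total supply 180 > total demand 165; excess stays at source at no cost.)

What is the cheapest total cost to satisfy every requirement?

845

An optimal shipping plan:
  Factory1->D1: 10 × 10 = 100
  Factory1->D2: 50 × 6 = 300
  Factory1->D3: 50 × 3 = 150
  Factory2->D2: 45 × 5 = 225
  Factory3->D2: 10 × 7 = 70
Total = 100 + 300 + 150 + 225 + 70 = 845.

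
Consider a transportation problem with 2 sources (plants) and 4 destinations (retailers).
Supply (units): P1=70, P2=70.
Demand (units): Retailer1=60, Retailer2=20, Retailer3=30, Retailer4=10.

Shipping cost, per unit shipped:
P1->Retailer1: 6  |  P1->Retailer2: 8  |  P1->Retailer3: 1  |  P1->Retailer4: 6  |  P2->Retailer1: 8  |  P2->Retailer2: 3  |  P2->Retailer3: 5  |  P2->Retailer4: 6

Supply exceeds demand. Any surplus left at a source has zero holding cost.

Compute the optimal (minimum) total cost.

A cheapest plan:
  P1 to Retailer1: 40 × 6 = 240
  P1 to Retailer3: 30 × 1 = 30
  P2 to Retailer1: 20 × 8 = 160
  P2 to Retailer2: 20 × 3 = 60
  P2 to Retailer4: 10 × 6 = 60
Total = 240 + 30 + 160 + 60 + 60 = 550.
(Supply check: P1 ships 70; P2 ships 50.)

550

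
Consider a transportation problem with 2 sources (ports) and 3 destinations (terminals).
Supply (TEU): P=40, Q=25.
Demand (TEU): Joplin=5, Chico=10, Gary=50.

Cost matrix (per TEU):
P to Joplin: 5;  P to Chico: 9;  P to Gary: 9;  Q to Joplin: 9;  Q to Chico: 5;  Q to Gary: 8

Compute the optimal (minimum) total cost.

Optimal allocation:
  P→Joplin: 5 TEU
  P→Gary: 35 TEU
  Q→Chico: 10 TEU
  Q→Gary: 15 TEU
Total cost = 510.
(Supply check: P ships 40; Q ships 25.)

510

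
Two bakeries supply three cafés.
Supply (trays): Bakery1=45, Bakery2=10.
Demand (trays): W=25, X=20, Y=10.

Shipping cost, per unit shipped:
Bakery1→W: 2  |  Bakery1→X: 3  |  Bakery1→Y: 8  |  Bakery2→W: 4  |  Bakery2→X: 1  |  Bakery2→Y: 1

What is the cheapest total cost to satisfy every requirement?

120

A cheapest plan:
  Bakery1–W: 25 × 2 = 50
  Bakery1–X: 20 × 3 = 60
  Bakery2–Y: 10 × 1 = 10
Total = 50 + 60 + 10 = 120.
(Supply check: Bakery1 ships 45; Bakery2 ships 10.)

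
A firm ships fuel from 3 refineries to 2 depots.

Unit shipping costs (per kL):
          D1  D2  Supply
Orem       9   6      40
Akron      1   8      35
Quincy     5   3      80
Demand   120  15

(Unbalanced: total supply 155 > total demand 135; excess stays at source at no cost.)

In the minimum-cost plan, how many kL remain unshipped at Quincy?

0

An optimal plan:
  Orem->D1: 5 × 9 = 45
  Orem->D2: 15 × 6 = 90
  Akron->D1: 35 × 1 = 35
  Quincy->D1: 80 × 5 = 400
Total cost = 570.
Quincy ships 80 of its 80, leaving 0.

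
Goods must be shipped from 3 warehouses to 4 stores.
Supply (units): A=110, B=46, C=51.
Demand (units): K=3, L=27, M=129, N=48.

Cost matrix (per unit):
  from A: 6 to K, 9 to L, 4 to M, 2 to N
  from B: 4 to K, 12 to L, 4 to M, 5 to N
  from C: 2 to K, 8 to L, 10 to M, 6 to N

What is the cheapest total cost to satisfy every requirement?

A cheapest plan:
  A–M: 83 × 4 = 332
  A–N: 27 × 2 = 54
  B–M: 46 × 4 = 184
  C–K: 3 × 2 = 6
  C–L: 27 × 8 = 216
  C–N: 21 × 6 = 126
Total = 332 + 54 + 184 + 6 + 216 + 126 = 918.

918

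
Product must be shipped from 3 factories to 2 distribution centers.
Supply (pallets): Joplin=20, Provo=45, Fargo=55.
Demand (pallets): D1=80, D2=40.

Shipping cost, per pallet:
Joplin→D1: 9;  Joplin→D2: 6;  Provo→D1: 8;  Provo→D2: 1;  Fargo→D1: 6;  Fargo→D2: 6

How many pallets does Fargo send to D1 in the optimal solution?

55

Optimal shipments:
  Joplin->D1: 20 × 9 = 180
  Provo->D1: 5 × 8 = 40
  Provo->D2: 40 × 1 = 40
  Fargo->D1: 55 × 6 = 330
Total cost = 590.
So Fargo→D1 carries 55 pallets.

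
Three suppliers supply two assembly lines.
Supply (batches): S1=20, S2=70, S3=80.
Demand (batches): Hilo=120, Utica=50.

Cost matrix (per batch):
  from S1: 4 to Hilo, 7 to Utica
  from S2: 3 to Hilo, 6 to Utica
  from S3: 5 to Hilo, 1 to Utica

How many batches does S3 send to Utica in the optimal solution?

50

Optimal shipments:
  S1–Hilo: 20 × 4 = 80
  S2–Hilo: 70 × 3 = 210
  S3–Hilo: 30 × 5 = 150
  S3–Utica: 50 × 1 = 50
Total cost = 490.
So S3→Utica carries 50 batches.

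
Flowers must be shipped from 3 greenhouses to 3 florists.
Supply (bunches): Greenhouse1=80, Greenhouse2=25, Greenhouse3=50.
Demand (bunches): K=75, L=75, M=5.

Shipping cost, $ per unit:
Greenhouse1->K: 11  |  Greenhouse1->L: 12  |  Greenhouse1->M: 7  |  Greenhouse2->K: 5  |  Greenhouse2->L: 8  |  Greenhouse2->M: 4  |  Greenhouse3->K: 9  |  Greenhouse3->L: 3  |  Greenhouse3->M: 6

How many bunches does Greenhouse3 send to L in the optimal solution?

Optimal shipments:
  Greenhouse1->K: 50 × $11 = $550
  Greenhouse1->L: 25 × $12 = $300
  Greenhouse1->M: 5 × $7 = $35
  Greenhouse2->K: 25 × $5 = $125
  Greenhouse3->L: 50 × $3 = $150
Total cost = $1160.
So Greenhouse3→L carries 50 bunches.

50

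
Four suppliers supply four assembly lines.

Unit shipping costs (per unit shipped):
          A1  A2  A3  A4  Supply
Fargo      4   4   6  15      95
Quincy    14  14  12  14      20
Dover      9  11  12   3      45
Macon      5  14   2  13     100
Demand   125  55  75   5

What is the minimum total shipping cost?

One minimum-cost allocation:
  Fargo to A1: 40 × 4 = 160
  Fargo to A2: 55 × 4 = 220
  Quincy to A1: 20 × 14 = 280
  Dover to A1: 40 × 9 = 360
  Dover to A4: 5 × 3 = 15
  Macon to A1: 25 × 5 = 125
  Macon to A3: 75 × 2 = 150
Total = 160 + 220 + 280 + 360 + 15 + 125 + 150 = 1310.
(Supply check: Fargo ships 95; Quincy ships 20; Dover ships 45; Macon ships 100.)

1310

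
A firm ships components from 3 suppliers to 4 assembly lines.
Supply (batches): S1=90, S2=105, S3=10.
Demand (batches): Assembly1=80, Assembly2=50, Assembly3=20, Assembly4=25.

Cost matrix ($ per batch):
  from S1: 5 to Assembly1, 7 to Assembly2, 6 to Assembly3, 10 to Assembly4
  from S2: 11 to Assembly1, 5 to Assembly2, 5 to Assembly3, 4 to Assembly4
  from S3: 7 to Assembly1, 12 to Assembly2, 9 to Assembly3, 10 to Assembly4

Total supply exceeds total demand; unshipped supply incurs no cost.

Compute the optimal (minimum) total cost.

850

A cheapest plan:
  S1→Assembly1: 80 batches
  S2→Assembly2: 50 batches
  S2→Assembly3: 20 batches
  S2→Assembly4: 25 batches
Total cost = $850.
(Supply check: S1 ships 80; S2 ships 95; S3 ships 0.)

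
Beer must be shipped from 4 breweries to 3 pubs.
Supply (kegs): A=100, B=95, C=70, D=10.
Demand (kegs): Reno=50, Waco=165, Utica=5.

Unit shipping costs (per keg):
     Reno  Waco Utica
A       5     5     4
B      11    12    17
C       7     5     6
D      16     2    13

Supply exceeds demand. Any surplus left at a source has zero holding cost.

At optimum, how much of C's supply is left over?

Minimum-cost shipments:
  A to Reno: 10 kegs
  A to Waco: 85 kegs
  A to Utica: 5 kegs
  B to Reno: 40 kegs
  C to Waco: 70 kegs
  D to Waco: 10 kegs
Total cost = 1305.
C ships 70 of its 70, leaving 0.

0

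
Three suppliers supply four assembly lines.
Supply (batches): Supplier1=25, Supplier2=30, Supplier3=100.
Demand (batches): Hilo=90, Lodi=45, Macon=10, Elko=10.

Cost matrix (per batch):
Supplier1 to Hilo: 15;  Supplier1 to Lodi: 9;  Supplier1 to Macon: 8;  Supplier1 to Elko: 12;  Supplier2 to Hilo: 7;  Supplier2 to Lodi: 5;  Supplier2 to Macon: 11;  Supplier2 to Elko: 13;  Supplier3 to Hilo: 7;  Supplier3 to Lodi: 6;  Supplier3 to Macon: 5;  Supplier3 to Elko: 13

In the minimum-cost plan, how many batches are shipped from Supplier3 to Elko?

The minimum-cost plan:
  Supplier1 to Lodi: 15 × 9 = 135
  Supplier1 to Elko: 10 × 12 = 120
  Supplier2 to Lodi: 30 × 5 = 150
  Supplier3 to Hilo: 90 × 7 = 630
  Supplier3 to Macon: 10 × 5 = 50
Total cost = 1085.
The route Supplier3→Elko is not used.

0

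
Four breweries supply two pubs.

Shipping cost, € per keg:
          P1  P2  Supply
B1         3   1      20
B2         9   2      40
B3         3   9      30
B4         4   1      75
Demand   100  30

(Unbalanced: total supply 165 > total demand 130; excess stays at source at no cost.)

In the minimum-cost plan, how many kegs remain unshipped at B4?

0

An optimal plan:
  B1->P1: 20 × €3 = €60
  B2->P2: 5 × €2 = €10
  B3->P1: 30 × €3 = €90
  B4->P1: 50 × €4 = €200
  B4->P2: 25 × €1 = €25
Total cost = €385.
B4 ships 75 of its 75, leaving 0.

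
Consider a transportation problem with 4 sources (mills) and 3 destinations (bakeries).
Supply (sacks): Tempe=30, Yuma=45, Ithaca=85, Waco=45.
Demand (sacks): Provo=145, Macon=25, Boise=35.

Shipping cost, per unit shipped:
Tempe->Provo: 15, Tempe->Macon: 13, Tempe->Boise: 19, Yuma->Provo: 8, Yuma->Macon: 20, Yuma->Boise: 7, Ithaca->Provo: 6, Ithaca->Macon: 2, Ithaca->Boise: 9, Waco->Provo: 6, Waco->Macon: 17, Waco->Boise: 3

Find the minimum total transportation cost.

1385

Optimal allocation:
  Tempe→Provo: 30 × 15 = 450
  Yuma→Provo: 45 × 8 = 360
  Ithaca→Provo: 60 × 6 = 360
  Ithaca→Macon: 25 × 2 = 50
  Waco→Provo: 10 × 6 = 60
  Waco→Boise: 35 × 3 = 105
Total = 450 + 360 + 360 + 50 + 60 + 105 = 1385.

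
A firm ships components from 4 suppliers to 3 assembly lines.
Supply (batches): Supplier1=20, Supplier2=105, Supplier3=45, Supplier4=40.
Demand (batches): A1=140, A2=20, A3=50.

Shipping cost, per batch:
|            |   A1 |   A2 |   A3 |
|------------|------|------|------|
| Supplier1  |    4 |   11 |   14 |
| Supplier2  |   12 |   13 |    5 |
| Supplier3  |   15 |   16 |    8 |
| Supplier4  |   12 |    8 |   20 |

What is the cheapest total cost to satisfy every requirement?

2065

An optimal shipping plan:
  Supplier1→A1: 20 × 4 = 80
  Supplier2→A1: 55 × 12 = 660
  Supplier2→A3: 50 × 5 = 250
  Supplier3→A1: 45 × 15 = 675
  Supplier4→A1: 20 × 12 = 240
  Supplier4→A2: 20 × 8 = 160
Total = 80 + 660 + 250 + 675 + 240 + 160 = 2065.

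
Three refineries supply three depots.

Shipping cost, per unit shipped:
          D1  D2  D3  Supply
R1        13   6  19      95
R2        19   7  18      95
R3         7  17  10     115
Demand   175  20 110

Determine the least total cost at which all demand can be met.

3635

An optimal shipping plan:
  R1->D1: 95 × 13 = 1235
  R2->D2: 20 × 7 = 140
  R2->D3: 75 × 18 = 1350
  R3->D1: 80 × 7 = 560
  R3->D3: 35 × 10 = 350
Total = 1235 + 140 + 1350 + 560 + 350 = 3635.
(Supply check: R1 ships 95; R2 ships 95; R3 ships 115.)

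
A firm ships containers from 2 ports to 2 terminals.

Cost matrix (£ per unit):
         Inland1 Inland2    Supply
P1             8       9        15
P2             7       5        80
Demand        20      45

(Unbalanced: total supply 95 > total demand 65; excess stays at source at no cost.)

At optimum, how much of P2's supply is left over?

15

Minimum-cost shipments:
  P2->Inland1: 20 × £7 = £140
  P2->Inland2: 45 × £5 = £225
Total cost = £365.
P2 ships 65 of its 80, leaving 15.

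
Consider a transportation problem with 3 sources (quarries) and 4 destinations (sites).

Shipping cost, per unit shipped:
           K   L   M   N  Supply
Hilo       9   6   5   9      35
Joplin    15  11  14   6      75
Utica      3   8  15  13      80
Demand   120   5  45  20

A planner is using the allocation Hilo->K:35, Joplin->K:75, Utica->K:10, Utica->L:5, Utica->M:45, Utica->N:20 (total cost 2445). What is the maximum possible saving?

1115

Current plan cost = 35·9 + 75·15 + 10·3 + 5·8 + 45·15 + 20·13 = 2445.
Optimal plan:
  Hilo→M: 35 × 5 = 175
  Joplin→K: 40 × 15 = 600
  Joplin→L: 5 × 11 = 55
  Joplin→M: 10 × 14 = 140
  Joplin→N: 20 × 6 = 120
  Utica→K: 80 × 3 = 240
Optimal cost = 1330.
Saving = 2445 − 1330 = 1115.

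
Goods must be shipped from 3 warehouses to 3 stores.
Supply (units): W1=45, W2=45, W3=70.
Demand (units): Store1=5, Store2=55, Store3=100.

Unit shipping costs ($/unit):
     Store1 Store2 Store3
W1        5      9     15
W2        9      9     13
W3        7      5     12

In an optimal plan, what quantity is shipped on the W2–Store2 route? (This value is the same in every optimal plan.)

Solving gives:
  W1→Store1: 5 × $5 = $25
  W1→Store3: 40 × $15 = $600
  W2→Store3: 45 × $13 = $585
  W3→Store2: 55 × $5 = $275
  W3→Store3: 15 × $12 = $180
Total cost = $1665.
The route W2→Store2 is not used.

0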